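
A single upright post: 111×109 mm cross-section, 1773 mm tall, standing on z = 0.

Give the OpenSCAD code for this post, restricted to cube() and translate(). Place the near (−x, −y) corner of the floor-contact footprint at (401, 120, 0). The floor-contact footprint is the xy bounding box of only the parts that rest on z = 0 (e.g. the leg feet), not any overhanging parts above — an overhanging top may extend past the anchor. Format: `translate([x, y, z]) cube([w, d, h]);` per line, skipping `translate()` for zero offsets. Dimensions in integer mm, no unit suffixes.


translate([401, 120, 0]) cube([111, 109, 1773]);


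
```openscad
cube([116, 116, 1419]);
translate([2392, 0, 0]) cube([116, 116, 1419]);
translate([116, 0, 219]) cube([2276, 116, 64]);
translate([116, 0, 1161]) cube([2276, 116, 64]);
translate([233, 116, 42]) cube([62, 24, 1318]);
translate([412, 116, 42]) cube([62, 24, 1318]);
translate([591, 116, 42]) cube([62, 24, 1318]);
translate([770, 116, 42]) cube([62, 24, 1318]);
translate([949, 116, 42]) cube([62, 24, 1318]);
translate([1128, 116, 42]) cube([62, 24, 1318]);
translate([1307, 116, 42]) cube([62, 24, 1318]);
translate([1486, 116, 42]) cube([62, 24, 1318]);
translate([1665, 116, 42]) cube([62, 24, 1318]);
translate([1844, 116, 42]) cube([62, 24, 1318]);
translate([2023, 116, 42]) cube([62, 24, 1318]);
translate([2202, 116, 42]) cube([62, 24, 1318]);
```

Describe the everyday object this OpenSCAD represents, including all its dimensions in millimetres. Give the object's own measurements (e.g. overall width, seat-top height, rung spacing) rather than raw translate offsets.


A fence section. Two 116×116 mm posts, 1419 mm tall, stand on the floor with a clear span of 2276 mm between their inner faces. Two horizontal rails of 116×64 mm section span the gap between the posts with their undersides at z = 219 mm and z = 1161 mm, flush with the posts' −y face. 12 pickets, each 62 mm wide, 24 mm thick and 1318 mm tall, are fixed to the +y face of the rails with their bottoms at z = 42 mm, spaced across the span with a 117 mm gap after the −x post and between neighbouring pickets, with 128 mm left before the +x post.


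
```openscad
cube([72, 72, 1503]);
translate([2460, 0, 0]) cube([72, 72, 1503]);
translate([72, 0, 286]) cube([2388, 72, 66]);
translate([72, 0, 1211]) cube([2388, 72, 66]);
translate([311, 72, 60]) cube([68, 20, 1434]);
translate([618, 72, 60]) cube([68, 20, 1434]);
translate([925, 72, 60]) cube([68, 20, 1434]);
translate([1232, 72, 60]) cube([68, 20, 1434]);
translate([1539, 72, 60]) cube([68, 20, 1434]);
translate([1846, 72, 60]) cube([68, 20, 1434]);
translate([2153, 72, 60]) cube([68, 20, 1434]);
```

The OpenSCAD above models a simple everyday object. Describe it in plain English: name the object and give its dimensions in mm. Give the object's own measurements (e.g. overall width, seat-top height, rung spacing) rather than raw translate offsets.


A fence section. Two 72×72 mm posts, 1503 mm tall, stand on the floor with a clear span of 2388 mm between their inner faces. Two horizontal rails of 72×66 mm section span the gap between the posts with their undersides at z = 286 mm and z = 1211 mm, flush with the posts' −y face. 7 pickets, each 68 mm wide, 20 mm thick and 1434 mm tall, are fixed to the +y face of the rails with their bottoms at z = 60 mm, spaced across the span with a 239 mm gap after the −x post and between neighbouring pickets and before the +x post.


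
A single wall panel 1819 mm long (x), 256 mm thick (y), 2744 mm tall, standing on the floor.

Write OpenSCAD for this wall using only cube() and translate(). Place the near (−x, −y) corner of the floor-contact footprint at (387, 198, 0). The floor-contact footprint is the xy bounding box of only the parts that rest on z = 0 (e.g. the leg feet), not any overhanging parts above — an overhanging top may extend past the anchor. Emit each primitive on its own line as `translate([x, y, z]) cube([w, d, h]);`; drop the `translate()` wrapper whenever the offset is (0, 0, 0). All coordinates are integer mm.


translate([387, 198, 0]) cube([1819, 256, 2744]);


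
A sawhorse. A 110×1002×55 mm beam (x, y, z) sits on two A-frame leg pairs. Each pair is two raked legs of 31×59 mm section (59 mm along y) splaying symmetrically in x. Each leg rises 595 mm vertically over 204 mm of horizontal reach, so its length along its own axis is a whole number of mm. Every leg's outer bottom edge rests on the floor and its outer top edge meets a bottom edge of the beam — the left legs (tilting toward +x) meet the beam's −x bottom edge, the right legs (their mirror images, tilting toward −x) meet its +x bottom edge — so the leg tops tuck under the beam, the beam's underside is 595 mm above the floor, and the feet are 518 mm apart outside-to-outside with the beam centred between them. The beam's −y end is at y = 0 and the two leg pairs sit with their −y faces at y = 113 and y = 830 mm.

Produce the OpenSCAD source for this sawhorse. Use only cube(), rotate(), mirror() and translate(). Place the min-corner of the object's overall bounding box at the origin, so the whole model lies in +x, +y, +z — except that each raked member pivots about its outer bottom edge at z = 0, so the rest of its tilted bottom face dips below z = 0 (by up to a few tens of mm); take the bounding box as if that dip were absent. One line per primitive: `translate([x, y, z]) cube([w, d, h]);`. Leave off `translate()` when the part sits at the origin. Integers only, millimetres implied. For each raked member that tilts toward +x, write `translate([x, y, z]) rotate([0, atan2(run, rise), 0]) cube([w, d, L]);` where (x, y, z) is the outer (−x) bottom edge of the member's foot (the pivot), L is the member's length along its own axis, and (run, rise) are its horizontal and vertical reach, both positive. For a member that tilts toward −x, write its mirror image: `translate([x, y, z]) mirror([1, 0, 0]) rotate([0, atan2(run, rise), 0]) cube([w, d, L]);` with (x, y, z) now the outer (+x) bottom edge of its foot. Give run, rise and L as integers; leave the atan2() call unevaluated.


translate([204, 0, 595]) cube([110, 1002, 55]);
translate([0, 113, 0]) rotate([0, atan2(204, 595), 0]) cube([31, 59, 629]);
translate([518, 113, 0]) mirror([1, 0, 0]) rotate([0, atan2(204, 595), 0]) cube([31, 59, 629]);
translate([0, 830, 0]) rotate([0, atan2(204, 595), 0]) cube([31, 59, 629]);
translate([518, 830, 0]) mirror([1, 0, 0]) rotate([0, atan2(204, 595), 0]) cube([31, 59, 629]);


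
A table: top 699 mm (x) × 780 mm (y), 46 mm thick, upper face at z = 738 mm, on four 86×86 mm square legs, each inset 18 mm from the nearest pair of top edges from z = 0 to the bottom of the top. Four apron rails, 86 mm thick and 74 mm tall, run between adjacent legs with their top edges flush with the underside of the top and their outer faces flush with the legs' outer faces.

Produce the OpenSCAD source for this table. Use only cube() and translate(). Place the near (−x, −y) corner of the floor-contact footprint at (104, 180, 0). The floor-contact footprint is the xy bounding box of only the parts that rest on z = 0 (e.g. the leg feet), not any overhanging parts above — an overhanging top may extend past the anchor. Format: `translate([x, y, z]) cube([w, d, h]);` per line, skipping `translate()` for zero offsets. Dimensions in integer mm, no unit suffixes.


translate([86, 162, 692]) cube([699, 780, 46]);
translate([104, 180, 0]) cube([86, 86, 692]);
translate([681, 180, 0]) cube([86, 86, 692]);
translate([104, 838, 0]) cube([86, 86, 692]);
translate([681, 838, 0]) cube([86, 86, 692]);
translate([190, 180, 618]) cube([491, 86, 74]);
translate([190, 838, 618]) cube([491, 86, 74]);
translate([104, 266, 618]) cube([86, 572, 74]);
translate([681, 266, 618]) cube([86, 572, 74]);


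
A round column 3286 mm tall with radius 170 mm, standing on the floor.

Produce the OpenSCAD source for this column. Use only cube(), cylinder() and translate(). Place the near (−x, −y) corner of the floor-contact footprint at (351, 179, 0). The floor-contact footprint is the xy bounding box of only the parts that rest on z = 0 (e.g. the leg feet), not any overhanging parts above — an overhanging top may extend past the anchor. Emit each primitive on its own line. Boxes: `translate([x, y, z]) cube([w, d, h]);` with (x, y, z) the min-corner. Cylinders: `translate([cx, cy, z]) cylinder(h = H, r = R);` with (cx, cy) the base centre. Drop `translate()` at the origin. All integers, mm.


translate([521, 349, 0]) cylinder(h = 3286, r = 170);


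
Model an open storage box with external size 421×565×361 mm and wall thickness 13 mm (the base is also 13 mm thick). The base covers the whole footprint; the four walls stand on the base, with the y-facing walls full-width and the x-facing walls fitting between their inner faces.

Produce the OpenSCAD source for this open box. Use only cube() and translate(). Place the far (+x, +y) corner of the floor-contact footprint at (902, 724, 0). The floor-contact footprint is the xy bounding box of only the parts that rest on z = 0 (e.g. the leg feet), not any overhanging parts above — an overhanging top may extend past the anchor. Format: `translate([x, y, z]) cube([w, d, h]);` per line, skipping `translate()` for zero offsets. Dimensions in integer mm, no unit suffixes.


translate([481, 159, 0]) cube([421, 565, 13]);
translate([481, 159, 13]) cube([421, 13, 348]);
translate([481, 711, 13]) cube([421, 13, 348]);
translate([481, 172, 13]) cube([13, 539, 348]);
translate([889, 172, 13]) cube([13, 539, 348]);


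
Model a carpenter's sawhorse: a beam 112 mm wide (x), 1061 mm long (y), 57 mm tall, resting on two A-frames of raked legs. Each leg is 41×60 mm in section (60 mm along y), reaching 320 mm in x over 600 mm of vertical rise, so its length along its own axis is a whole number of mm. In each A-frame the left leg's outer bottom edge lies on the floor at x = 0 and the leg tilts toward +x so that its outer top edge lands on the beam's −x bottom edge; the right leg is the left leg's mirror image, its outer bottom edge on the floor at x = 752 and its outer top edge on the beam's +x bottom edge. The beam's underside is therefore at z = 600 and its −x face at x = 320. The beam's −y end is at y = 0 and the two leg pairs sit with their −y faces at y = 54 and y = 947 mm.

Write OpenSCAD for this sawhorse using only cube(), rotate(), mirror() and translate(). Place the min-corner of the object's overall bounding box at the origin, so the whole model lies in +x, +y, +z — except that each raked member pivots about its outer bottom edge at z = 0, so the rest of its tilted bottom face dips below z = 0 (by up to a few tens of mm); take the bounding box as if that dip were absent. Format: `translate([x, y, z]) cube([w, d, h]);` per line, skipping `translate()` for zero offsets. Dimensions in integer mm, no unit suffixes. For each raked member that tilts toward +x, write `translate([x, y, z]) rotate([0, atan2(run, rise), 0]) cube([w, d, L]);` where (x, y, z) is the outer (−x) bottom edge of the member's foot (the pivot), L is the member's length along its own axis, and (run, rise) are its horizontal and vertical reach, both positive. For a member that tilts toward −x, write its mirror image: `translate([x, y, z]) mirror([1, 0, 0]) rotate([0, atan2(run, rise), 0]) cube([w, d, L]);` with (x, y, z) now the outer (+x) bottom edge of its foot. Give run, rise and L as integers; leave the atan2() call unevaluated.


translate([320, 0, 600]) cube([112, 1061, 57]);
translate([0, 54, 0]) rotate([0, atan2(320, 600), 0]) cube([41, 60, 680]);
translate([752, 54, 0]) mirror([1, 0, 0]) rotate([0, atan2(320, 600), 0]) cube([41, 60, 680]);
translate([0, 947, 0]) rotate([0, atan2(320, 600), 0]) cube([41, 60, 680]);
translate([752, 947, 0]) mirror([1, 0, 0]) rotate([0, atan2(320, 600), 0]) cube([41, 60, 680]);


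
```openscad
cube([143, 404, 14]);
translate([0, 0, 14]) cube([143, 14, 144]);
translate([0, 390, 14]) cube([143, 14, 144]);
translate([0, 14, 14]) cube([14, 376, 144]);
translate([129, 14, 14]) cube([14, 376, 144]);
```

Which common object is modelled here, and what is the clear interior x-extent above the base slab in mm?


An open box. The internal width is 115 mm.

A 143×404 base slab with four walls standing on it — an open box. The base is 143 mm wide and the walls are 14 mm thick, so the internal width is 143 − 2 × 14 = 115 mm.


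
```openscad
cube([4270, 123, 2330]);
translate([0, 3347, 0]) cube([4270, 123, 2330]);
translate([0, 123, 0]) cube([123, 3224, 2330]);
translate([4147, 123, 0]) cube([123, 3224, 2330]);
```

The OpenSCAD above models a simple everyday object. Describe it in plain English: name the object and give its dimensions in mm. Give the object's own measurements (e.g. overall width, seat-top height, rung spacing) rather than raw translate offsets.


The wall frame of a small rectangular building: four walls, each 2330 mm tall and 123 mm thick, enclosing a footprint 4270 mm (x) by 3470 mm (y) outside-to-outside, with no floor or roof. The front and back walls (the −y and +y sides) span the full width; the two side walls fit between them.


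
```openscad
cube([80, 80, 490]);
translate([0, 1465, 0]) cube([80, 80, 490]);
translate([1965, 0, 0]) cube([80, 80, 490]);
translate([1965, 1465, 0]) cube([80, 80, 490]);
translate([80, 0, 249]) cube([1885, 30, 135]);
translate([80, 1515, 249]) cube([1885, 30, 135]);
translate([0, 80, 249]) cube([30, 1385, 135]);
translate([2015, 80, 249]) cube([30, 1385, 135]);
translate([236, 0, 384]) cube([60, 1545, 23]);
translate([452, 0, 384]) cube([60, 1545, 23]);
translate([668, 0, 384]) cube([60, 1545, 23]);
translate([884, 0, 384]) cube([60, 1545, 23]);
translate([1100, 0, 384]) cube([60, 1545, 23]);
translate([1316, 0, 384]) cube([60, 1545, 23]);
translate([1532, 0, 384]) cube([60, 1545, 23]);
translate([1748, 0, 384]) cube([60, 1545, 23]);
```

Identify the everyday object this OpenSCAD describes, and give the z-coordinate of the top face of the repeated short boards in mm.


A bed frame. The slat-top height is 407 mm.

Four posts, four rails, and a row of slats — a bed frame. Slats sit on the rails at z = 249 + 135 = 384; with slat thickness 23, the top is 407 mm.


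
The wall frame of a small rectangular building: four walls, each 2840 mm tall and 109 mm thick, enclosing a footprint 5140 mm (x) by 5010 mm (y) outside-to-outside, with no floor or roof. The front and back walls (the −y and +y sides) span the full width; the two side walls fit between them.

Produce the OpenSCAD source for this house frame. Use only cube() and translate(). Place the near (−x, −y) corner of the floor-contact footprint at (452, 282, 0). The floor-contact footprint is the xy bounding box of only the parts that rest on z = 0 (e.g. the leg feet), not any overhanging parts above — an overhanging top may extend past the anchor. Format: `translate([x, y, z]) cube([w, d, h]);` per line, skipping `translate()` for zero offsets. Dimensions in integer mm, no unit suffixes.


translate([452, 282, 0]) cube([5140, 109, 2840]);
translate([452, 5183, 0]) cube([5140, 109, 2840]);
translate([452, 391, 0]) cube([109, 4792, 2840]);
translate([5483, 391, 0]) cube([109, 4792, 2840]);


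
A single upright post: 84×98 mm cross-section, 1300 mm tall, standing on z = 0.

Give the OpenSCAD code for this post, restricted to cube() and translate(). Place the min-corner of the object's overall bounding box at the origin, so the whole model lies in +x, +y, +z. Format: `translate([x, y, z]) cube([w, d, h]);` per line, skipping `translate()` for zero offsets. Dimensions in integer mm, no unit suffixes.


cube([84, 98, 1300]);


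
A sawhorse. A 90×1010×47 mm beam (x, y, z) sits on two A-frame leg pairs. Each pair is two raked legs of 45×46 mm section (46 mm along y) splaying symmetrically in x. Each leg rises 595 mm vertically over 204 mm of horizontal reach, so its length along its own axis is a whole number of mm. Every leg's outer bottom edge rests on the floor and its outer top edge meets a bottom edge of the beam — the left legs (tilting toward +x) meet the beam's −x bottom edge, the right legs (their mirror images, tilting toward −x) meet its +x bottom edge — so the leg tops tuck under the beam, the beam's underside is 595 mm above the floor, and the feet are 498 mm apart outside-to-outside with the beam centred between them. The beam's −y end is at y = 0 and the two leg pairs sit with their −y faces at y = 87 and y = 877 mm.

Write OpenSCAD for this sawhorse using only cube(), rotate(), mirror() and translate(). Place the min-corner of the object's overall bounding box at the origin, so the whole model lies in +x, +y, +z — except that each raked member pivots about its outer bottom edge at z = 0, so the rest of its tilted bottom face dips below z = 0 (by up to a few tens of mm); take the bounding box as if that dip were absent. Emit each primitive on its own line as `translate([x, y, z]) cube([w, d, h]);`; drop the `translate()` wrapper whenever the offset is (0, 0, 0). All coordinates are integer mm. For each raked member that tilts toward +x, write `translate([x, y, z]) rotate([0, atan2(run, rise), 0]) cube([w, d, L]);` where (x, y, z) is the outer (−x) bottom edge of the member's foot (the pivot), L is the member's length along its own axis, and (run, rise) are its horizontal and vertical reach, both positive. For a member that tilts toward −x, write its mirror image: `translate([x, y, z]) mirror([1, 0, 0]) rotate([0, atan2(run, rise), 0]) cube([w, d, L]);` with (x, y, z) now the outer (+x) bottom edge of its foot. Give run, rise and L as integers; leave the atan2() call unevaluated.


translate([204, 0, 595]) cube([90, 1010, 47]);
translate([0, 87, 0]) rotate([0, atan2(204, 595), 0]) cube([45, 46, 629]);
translate([498, 87, 0]) mirror([1, 0, 0]) rotate([0, atan2(204, 595), 0]) cube([45, 46, 629]);
translate([0, 877, 0]) rotate([0, atan2(204, 595), 0]) cube([45, 46, 629]);
translate([498, 877, 0]) mirror([1, 0, 0]) rotate([0, atan2(204, 595), 0]) cube([45, 46, 629]);


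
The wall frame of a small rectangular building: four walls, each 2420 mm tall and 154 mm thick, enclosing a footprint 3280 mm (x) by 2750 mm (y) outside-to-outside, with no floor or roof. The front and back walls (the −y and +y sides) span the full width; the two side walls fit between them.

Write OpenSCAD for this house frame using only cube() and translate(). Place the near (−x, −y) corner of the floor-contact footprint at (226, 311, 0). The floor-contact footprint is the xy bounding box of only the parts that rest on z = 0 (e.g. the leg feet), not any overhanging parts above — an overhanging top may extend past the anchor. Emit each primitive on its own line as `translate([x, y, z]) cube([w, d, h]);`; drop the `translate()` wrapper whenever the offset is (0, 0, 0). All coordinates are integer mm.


translate([226, 311, 0]) cube([3280, 154, 2420]);
translate([226, 2907, 0]) cube([3280, 154, 2420]);
translate([226, 465, 0]) cube([154, 2442, 2420]);
translate([3352, 465, 0]) cube([154, 2442, 2420]);


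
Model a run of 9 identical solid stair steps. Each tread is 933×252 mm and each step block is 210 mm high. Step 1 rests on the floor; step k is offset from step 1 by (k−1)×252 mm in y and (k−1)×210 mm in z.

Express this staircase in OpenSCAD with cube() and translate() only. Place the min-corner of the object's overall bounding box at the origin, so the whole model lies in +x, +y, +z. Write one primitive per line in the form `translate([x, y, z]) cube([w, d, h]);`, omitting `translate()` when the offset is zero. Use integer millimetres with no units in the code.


cube([933, 252, 210]);
translate([0, 252, 210]) cube([933, 252, 210]);
translate([0, 504, 420]) cube([933, 252, 210]);
translate([0, 756, 630]) cube([933, 252, 210]);
translate([0, 1008, 840]) cube([933, 252, 210]);
translate([0, 1260, 1050]) cube([933, 252, 210]);
translate([0, 1512, 1260]) cube([933, 252, 210]);
translate([0, 1764, 1470]) cube([933, 252, 210]);
translate([0, 2016, 1680]) cube([933, 252, 210]);


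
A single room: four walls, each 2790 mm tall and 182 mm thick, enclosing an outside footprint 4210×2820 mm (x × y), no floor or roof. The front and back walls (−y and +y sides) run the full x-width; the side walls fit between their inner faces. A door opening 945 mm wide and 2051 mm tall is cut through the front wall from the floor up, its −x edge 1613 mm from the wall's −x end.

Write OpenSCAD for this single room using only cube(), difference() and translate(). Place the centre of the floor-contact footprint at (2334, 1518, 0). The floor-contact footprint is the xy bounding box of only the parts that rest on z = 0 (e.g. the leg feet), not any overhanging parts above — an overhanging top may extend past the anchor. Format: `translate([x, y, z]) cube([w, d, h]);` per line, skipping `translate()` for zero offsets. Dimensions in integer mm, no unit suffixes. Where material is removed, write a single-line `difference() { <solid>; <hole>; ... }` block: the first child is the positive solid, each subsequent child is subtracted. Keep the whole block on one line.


difference() { translate([229, 108, 0]) cube([4210, 182, 2790]); translate([1842, 108, 0]) cube([945, 182, 2051]); }
translate([229, 2746, 0]) cube([4210, 182, 2790]);
translate([229, 290, 0]) cube([182, 2456, 2790]);
translate([4257, 290, 0]) cube([182, 2456, 2790]);


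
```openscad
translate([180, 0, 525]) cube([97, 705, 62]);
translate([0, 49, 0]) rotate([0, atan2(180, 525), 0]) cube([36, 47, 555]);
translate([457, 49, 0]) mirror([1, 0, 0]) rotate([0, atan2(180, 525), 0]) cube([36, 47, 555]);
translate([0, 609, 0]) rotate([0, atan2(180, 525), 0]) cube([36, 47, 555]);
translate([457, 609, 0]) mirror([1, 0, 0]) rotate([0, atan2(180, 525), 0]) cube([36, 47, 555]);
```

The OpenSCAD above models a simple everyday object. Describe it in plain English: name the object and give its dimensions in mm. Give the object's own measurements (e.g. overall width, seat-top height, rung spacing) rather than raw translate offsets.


A sawhorse. A 97×705×62 mm beam (x, y, z) sits on two A-frame leg pairs. Each pair is two raked legs of 36×47 mm section (47 mm along y) splaying symmetrically in x. Each leg rises 525 mm vertically over 180 mm of horizontal reach and is 555 mm long along its own axis. Every leg's outer bottom edge rests on the floor and its outer top edge meets a bottom edge of the beam — the left legs (tilting toward +x) meet the beam's −x bottom edge, the right legs (their mirror images, tilting toward −x) meet its +x bottom edge — so the leg tops tuck under the beam, the beam's underside is 525 mm above the floor, and the feet are 457 mm apart outside-to-outside with the beam centred between them. The two leg pairs are set in 49 mm from either end of the beam.


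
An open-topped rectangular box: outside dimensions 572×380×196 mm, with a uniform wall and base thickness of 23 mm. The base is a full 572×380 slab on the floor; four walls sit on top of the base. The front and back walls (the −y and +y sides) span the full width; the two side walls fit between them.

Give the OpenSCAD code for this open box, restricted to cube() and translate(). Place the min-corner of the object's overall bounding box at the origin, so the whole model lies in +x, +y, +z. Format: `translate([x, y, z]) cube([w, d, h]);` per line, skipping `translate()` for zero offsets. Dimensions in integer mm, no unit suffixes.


cube([572, 380, 23]);
translate([0, 0, 23]) cube([572, 23, 173]);
translate([0, 357, 23]) cube([572, 23, 173]);
translate([0, 23, 23]) cube([23, 334, 173]);
translate([549, 23, 23]) cube([23, 334, 173]);


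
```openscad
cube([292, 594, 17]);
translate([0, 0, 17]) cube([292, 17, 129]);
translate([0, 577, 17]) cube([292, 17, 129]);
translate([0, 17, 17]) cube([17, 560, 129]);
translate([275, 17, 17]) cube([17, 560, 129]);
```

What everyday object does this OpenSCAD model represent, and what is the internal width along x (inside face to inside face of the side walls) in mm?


An open box. The internal width is 258 mm.

A 292×594 base slab with four walls standing on it — an open box. The base is 292 mm wide and the walls are 17 mm thick, so the internal width is 292 − 2 × 17 = 258 mm.


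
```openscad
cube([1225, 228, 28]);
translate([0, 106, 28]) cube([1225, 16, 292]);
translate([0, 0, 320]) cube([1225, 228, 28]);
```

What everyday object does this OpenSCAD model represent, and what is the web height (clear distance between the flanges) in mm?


An I-beam. The web height is 292 mm.

Two wide flanges with a thin centred web — an I-beam. Overall 348 mm minus two 28 mm flanges gives a web of 348 − 2·28 = 292 mm.


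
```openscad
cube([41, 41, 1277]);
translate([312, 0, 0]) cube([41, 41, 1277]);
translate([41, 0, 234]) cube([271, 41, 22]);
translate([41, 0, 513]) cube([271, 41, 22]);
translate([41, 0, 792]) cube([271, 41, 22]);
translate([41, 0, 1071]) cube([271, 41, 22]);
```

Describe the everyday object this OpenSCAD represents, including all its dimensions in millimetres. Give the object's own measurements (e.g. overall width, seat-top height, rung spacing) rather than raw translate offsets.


A straight ladder. Two 41×41 mm vertical rails, 1277 mm tall, stand 353 mm apart (outside-to-outside) with their front faces coplanar on the −y side. 4 rungs, each 41 mm deep and 22 mm tall, span between the inner faces of the rails, front faces flush with the rails. The lowest rung's underside is at z = 234 mm and rungs are spaced 279 mm apart (underside to underside).


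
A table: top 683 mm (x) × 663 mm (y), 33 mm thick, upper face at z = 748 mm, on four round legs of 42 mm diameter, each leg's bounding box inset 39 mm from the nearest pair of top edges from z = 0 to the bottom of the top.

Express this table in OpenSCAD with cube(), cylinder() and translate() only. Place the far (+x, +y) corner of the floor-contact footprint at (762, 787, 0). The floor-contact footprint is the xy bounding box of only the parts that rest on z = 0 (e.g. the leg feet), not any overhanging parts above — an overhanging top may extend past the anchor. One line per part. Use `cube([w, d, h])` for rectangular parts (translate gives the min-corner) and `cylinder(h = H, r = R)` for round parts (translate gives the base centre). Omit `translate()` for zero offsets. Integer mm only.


translate([118, 163, 715]) cube([683, 663, 33]);
translate([178, 223, 0]) cylinder(h = 715, r = 21);
translate([741, 223, 0]) cylinder(h = 715, r = 21);
translate([178, 766, 0]) cylinder(h = 715, r = 21);
translate([741, 766, 0]) cylinder(h = 715, r = 21);


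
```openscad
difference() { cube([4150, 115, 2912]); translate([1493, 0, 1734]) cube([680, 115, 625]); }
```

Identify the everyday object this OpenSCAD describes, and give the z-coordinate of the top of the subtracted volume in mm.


A wall with a window opening. The window head height is 2359 mm.

A wall with a rectangular opening subtracted — a window. Sill at z = 1734, opening 625 mm tall, so the head is at 1734 + 625 = 2359 mm.


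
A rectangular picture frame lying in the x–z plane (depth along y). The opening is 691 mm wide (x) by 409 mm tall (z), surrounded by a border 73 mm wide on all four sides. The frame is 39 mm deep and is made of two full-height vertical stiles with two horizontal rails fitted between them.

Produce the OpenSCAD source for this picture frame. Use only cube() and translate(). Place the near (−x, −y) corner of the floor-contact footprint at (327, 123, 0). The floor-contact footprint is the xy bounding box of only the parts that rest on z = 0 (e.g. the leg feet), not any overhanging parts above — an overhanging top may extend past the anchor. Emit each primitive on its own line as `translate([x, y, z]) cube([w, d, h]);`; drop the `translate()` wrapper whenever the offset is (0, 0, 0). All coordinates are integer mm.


translate([327, 123, 0]) cube([73, 39, 555]);
translate([1091, 123, 0]) cube([73, 39, 555]);
translate([400, 123, 0]) cube([691, 39, 73]);
translate([400, 123, 482]) cube([691, 39, 73]);


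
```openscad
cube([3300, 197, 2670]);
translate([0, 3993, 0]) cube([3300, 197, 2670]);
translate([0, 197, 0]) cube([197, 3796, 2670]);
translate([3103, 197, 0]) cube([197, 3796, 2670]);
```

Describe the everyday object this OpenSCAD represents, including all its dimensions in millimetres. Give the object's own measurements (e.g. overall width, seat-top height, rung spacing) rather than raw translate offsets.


The wall frame of a small rectangular building: four walls, each 2670 mm tall and 197 mm thick, enclosing a footprint 3300 mm (x) by 4190 mm (y) outside-to-outside, with no floor or roof. The front and back walls (the −y and +y sides) span the full width; the two side walls fit between them.


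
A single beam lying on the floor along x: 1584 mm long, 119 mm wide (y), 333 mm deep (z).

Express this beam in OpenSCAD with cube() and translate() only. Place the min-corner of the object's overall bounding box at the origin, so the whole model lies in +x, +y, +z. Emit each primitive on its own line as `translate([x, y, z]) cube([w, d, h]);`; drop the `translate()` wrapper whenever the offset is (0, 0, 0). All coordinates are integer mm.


cube([1584, 119, 333]);


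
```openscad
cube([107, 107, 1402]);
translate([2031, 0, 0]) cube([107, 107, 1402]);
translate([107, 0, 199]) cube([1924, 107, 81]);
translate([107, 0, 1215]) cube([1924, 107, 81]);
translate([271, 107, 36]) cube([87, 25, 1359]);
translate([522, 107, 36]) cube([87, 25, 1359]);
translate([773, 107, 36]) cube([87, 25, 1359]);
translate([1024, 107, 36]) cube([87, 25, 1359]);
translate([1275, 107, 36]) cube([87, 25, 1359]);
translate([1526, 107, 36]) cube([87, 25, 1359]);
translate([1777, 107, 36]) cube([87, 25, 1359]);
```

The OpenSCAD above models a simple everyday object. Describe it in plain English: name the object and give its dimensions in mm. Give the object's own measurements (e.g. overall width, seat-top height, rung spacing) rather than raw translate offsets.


A fence section. Two 107×107 mm posts, 1402 mm tall, stand on the floor with a clear span of 1924 mm between their inner faces. Two horizontal rails of 107×81 mm section span the gap between the posts with their undersides at z = 199 mm and z = 1215 mm, flush with the posts' −y face. 7 pickets, each 87 mm wide, 25 mm thick and 1359 mm tall, are fixed to the +y face of the rails with their bottoms at z = 36 mm, spaced across the span with a 164 mm gap after the −x post and between neighbouring pickets, with 167 mm left before the +x post.


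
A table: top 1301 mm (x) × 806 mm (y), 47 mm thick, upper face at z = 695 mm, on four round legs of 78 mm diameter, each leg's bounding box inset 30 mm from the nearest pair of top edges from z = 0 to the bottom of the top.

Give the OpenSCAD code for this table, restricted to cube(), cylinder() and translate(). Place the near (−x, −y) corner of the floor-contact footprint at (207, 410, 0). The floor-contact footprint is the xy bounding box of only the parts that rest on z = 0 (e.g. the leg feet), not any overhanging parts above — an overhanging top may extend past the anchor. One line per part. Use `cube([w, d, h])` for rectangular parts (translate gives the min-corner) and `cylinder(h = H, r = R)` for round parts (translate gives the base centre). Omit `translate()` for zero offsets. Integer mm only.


translate([177, 380, 648]) cube([1301, 806, 47]);
translate([246, 449, 0]) cylinder(h = 648, r = 39);
translate([1409, 449, 0]) cylinder(h = 648, r = 39);
translate([246, 1117, 0]) cylinder(h = 648, r = 39);
translate([1409, 1117, 0]) cylinder(h = 648, r = 39);


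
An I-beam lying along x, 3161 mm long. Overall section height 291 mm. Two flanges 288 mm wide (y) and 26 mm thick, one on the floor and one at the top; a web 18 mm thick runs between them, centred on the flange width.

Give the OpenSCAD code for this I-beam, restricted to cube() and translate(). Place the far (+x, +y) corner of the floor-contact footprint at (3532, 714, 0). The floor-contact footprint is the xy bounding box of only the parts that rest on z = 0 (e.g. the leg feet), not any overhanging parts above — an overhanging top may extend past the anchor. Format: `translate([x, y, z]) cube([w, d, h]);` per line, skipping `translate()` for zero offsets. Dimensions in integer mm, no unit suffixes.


translate([371, 426, 0]) cube([3161, 288, 26]);
translate([371, 561, 26]) cube([3161, 18, 239]);
translate([371, 426, 265]) cube([3161, 288, 26]);


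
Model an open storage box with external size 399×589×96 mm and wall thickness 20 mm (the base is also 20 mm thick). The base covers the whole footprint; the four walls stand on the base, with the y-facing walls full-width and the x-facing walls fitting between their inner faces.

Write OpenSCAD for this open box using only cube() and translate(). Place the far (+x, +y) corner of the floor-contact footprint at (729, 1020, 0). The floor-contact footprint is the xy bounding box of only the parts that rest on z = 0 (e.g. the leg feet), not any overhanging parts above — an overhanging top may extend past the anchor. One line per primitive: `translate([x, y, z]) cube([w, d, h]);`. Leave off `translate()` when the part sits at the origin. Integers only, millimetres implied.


translate([330, 431, 0]) cube([399, 589, 20]);
translate([330, 431, 20]) cube([399, 20, 76]);
translate([330, 1000, 20]) cube([399, 20, 76]);
translate([330, 451, 20]) cube([20, 549, 76]);
translate([709, 451, 20]) cube([20, 549, 76]);


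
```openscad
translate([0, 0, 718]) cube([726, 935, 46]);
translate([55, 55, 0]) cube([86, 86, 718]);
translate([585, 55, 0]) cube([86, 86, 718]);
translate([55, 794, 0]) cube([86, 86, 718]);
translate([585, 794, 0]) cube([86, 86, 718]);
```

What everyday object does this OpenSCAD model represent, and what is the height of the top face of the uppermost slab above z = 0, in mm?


A table. The table height is 764 mm.

A 726×935×46 slab sits at z = 718 on four 86 mm square posts — a table. The top surface is at 718 + 46 = 764 mm.


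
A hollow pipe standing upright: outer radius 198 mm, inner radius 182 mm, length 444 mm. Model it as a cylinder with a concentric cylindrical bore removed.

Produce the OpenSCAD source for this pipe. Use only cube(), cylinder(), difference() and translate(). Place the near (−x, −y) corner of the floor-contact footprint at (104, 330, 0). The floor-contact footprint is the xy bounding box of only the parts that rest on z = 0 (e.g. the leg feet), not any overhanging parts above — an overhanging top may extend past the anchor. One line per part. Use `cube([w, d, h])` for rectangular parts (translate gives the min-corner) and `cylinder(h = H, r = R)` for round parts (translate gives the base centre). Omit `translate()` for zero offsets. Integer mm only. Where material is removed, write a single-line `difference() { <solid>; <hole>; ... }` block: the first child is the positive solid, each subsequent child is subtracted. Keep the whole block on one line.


difference() { translate([302, 528, 0]) cylinder(h = 444, r = 198); translate([302, 528, 0]) cylinder(h = 444, r = 182); }


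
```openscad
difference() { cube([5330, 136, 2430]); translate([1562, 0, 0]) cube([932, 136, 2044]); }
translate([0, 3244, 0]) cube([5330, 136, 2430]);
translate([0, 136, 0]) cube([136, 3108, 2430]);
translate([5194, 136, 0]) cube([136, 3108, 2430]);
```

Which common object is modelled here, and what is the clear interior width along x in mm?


A single room. The interior width is 5058 mm.

Four walls enclosing a rectangle with a door in the front wall — a room. Outside width 5330 minus two 136 mm walls gives 5058 mm.


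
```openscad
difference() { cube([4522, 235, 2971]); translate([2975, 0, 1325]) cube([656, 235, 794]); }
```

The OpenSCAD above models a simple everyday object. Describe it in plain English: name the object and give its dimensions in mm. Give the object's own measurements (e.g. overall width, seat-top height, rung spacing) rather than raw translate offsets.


A wall 4522 mm long (x), 235 mm thick (y), 2971 mm tall, with a rectangular window opening cut through it. The opening is 656 mm wide and 794 mm tall; its sill is at z = 1325 mm and its near (−x) edge is 2975 mm from the wall's −x end. The opening passes through the full wall thickness.


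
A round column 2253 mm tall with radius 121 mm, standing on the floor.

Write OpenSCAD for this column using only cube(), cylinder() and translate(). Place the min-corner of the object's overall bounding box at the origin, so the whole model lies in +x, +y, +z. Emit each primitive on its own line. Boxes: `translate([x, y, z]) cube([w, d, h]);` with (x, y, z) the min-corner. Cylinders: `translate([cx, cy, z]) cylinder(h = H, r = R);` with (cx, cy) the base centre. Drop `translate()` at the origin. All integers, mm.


translate([121, 121, 0]) cylinder(h = 2253, r = 121);


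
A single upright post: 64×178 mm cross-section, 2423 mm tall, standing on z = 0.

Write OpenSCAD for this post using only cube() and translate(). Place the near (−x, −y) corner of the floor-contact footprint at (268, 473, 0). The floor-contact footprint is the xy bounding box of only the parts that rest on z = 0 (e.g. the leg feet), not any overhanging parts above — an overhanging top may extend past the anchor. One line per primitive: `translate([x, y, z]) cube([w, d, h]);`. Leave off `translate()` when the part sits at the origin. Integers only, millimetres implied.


translate([268, 473, 0]) cube([64, 178, 2423]);


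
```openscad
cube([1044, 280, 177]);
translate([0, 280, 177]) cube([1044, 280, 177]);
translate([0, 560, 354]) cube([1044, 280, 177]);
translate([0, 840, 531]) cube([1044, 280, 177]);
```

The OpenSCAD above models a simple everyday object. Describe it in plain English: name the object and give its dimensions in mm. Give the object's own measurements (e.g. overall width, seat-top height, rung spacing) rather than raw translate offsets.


A straight staircase of 4 solid steps. Each step is 1044 mm wide (x), 280 mm deep (y, the going) and 177 mm tall (the rise). The first step rests on the floor; each subsequent step sits one going further in +y and one rise higher in +z, directly behind and above the previous step with no overlap.


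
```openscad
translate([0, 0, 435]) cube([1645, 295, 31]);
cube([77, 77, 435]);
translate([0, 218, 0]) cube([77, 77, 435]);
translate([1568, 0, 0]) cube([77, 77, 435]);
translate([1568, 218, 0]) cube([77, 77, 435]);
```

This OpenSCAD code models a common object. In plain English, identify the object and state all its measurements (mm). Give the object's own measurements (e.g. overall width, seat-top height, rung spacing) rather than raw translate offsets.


A long wooden bench with a 1645 mm (x) × 295 mm (y) seat, 31 mm thick, its top surface 466 mm above the floor. Four 77 mm square legs at the seat corners, flush with the edges, run from z = 0 to the seat underside.


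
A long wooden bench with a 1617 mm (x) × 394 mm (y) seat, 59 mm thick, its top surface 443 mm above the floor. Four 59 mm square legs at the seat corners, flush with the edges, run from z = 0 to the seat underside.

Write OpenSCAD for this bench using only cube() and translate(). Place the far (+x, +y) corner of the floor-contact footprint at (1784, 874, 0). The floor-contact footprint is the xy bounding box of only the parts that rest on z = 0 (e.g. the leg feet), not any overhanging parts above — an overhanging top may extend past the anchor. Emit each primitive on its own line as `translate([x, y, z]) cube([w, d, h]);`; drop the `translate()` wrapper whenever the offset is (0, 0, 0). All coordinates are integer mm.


translate([167, 480, 384]) cube([1617, 394, 59]);
translate([167, 480, 0]) cube([59, 59, 384]);
translate([167, 815, 0]) cube([59, 59, 384]);
translate([1725, 480, 0]) cube([59, 59, 384]);
translate([1725, 815, 0]) cube([59, 59, 384]);


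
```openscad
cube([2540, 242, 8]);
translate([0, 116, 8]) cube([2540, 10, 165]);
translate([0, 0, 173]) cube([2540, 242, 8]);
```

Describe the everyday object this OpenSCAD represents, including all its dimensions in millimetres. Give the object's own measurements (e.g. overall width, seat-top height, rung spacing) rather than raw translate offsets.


An I-beam lying along x, 2540 mm long. Overall section height 181 mm. Two flanges 242 mm wide (y) and 8 mm thick, one on the floor and one at the top; a web 10 mm thick runs between them, centred on the flange width.
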